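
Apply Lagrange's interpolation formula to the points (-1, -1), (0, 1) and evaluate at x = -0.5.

Lagrange interpolation formula:
P(x) = Σ yᵢ × Lᵢ(x)
where Lᵢ(x) = Π_{j≠i} (x - xⱼ)/(xᵢ - xⱼ)

L_0(-0.5) = (-0.5 - 0)/(-1 - 0) = 0.500000
L_1(-0.5) = (-0.5 - (-1))/(0 - (-1)) = 0.500000

P(-0.5) = (-1)×L_0(-0.5) + 1×L_1(-0.5)
P(-0.5) = 0.000000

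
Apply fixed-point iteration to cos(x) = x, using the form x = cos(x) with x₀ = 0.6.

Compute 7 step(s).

Equation: cos(x) = x
Fixed-point form: x = cos(x)
x₀ = 0.6

x_1 = g(0.600000) = 0.825336
x_2 = g(0.825336) = 0.678310
x_3 = g(0.678310) = 0.778634
x_4 = g(0.778634) = 0.711874
x_5 = g(0.711874) = 0.757139
x_6 = g(0.757139) = 0.726804
x_7 = g(0.726804) = 0.747302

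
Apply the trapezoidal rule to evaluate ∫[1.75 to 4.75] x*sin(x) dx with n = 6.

f(x) = x*sin(x)
a = 1.75, b = 4.75, n = 6
h = (b - a)/n = 0.500000

Trapezoidal rule: (h/2)[f(x₀) + 2f(x₁) + 2f(x₂) + ... + f(xₙ)]

x_0 = 1.7500, f(x_0) = 1.721975, coefficient = 1
x_1 = 2.2500, f(x_1) = 1.750665, coefficient = 2
x_2 = 2.7500, f(x_2) = 1.049568, coefficient = 2
x_3 = 3.2500, f(x_3) = -0.351634, coefficient = 2
x_4 = 3.7500, f(x_4) = -2.143355, coefficient = 2
x_5 = 4.2500, f(x_5) = -3.803705, coefficient = 2
x_6 = 4.7500, f(x_6) = -4.746641, coefficient = 1

I ≈ (0.500000/2) × -10.021588 = -2.505397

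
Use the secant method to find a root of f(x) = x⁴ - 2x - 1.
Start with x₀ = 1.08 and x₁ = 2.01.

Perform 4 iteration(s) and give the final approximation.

f(x) = x⁴ - 2x - 1
x₀ = 1.08, x₁ = 2.01

Secant formula: x_{n+1} = x_n - f(x_n)(x_n - x_{n-1})/(f(x_n) - f(x_{n-1}))

Iteration 1:
  f(1.080000) = -1.799511
  f(2.010000) = 11.302408
  x_2 = 2.010000 - 11.302408×(2.010000 - 1.080000)/(11.302408 - (-1.799511))
       = 1.207733
Iteration 2:
  f(2.010000) = 11.302408
  f(1.207733) = -1.287897
  x_3 = 1.207733 - (-1.287897)×(1.207733 - 2.010000)/(-1.287897 - 11.302408)
       = 1.289799
Iteration 3:
  f(1.207733) = -1.287897
  f(1.289799) = -0.812095
  x_4 = 1.289799 - (-0.812095)×(1.289799 - 1.207733)/(-0.812095 - (-1.287897))
       = 1.429869
Iteration 4:
  f(1.289799) = -0.812095
  f(1.429869) = 0.320342
  x_5 = 1.429869 - 0.320342×(1.429869 - 1.289799)/(0.320342 - (-0.812095))
       = 1.390246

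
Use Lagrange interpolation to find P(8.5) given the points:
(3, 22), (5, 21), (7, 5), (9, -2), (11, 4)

Lagrange interpolation formula:
P(x) = Σ yᵢ × Lᵢ(x)
where Lᵢ(x) = Π_{j≠i} (x - xⱼ)/(xᵢ - xⱼ)

L_0(8.5) = (8.5 - 5)/(3 - 5) × (8.5 - 7)/(3 - 7) × (8.5 - 9)/(3 - 9) × (8.5 - 11)/(3 - 11) = 0.017090
L_1(8.5) = (8.5 - 3)/(5 - 3) × (8.5 - 7)/(5 - 7) × (8.5 - 9)/(5 - 9) × (8.5 - 11)/(5 - 11) = -0.107422
L_2(8.5) = (8.5 - 3)/(7 - 3) × (8.5 - 5)/(7 - 5) × (8.5 - 9)/(7 - 9) × (8.5 - 11)/(7 - 11) = 0.375977
L_3(8.5) = (8.5 - 3)/(9 - 3) × (8.5 - 5)/(9 - 5) × (8.5 - 7)/(9 - 7) × (8.5 - 11)/(9 - 11) = 0.751953
L_4(8.5) = (8.5 - 3)/(11 - 3) × (8.5 - 5)/(11 - 5) × (8.5 - 7)/(11 - 7) × (8.5 - 9)/(11 - 9) = -0.037598

P(8.5) = 22×L_0(8.5) + 21×L_1(8.5) + 5×L_2(8.5) + (-2)×L_3(8.5) + 4×L_4(8.5)
P(8.5) = -1.654297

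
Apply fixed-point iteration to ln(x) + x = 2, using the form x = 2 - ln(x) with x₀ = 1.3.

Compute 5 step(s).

Equation: ln(x) + x = 2
Fixed-point form: x = 2 - ln(x)
x₀ = 1.3

x_1 = g(1.300000) = 1.737636
x_2 = g(1.737636) = 1.447475
x_3 = g(1.447475) = 1.630180
x_4 = g(1.630180) = 1.511310
x_5 = g(1.511310) = 1.587023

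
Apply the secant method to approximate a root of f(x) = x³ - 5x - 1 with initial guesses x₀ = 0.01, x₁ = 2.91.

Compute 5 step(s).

f(x) = x³ - 5x - 1
x₀ = 0.01, x₁ = 2.91

Secant formula: x_{n+1} = x_n - f(x_n)(x_n - x_{n-1})/(f(x_n) - f(x_{n-1}))

Iteration 1:
  f(0.010000) = -1.049999
  f(2.910000) = 9.092171
  x_2 = 2.910000 - 9.092171×(2.910000 - 0.010000)/(9.092171 - (-1.049999))
       = 0.310231
Iteration 2:
  f(2.910000) = 9.092171
  f(0.310231) = -2.521299
  x_3 = 0.310231 - (-2.521299)×(0.310231 - 2.910000)/(-2.521299 - 9.092171)
       = 0.874644
Iteration 3:
  f(0.310231) = -2.521299
  f(0.874644) = -4.704116
  x_4 = 0.874644 - (-4.704116)×(0.874644 - 0.310231)/(-4.704116 - (-2.521299))
       = -0.341703
Iteration 4:
  f(0.874644) = -4.704116
  f(-0.341703) = 0.668618
  x_5 = -0.341703 - 0.668618×(-0.341703 - 0.874644)/(0.668618 - (-4.704116))
       = -0.190333
Iteration 5:
  f(-0.341703) = 0.668618
  f(-0.190333) = -0.055230
  x_6 = -0.190333 - (-0.055230)×(-0.190333 - (-0.341703))/(-0.055230 - 0.668618)
       = -0.201883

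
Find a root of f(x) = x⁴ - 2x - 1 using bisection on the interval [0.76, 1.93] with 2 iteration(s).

f(x) = x⁴ - 2x - 1
Initial interval: [0.76, 1.93]

Iteration 1:
  c_1 = (0.760000 + 1.930000)/2 = 1.345000
  f(c_1) = f(1.345000) = -0.417429
  f(a) × f(c) ≥ 0, new interval: [1.345000, 1.930000]
Iteration 2:
  c_2 = (1.345000 + 1.930000)/2 = 1.637500
  f(c_2) = f(1.637500) = 2.914939
  f(a) × f(c) < 0, new interval: [1.345000, 1.637500]

After 2 iteration(s), the approximation is c_2 = 1.637500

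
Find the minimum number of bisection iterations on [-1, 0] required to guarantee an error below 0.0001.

We need (b-a)/2^n ≤ 0.0001
(0 - (-1))/2^n ≤ 0.0001
1/2^n ≤ 0.0001
2^n ≥ 10000
n ≥ log₂(10000) = 13.29
n ≥ 14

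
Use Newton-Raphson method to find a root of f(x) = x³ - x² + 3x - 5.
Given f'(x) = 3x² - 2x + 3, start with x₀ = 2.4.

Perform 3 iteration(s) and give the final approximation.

f(x) = x³ - x² + 3x - 5
f'(x) = 3x² - 2x + 3
x₀ = 2.4

Newton-Raphson formula: x_{n+1} = x_n - f(x_n)/f'(x_n)

Iteration 1:
  f(2.400000) = 10.264000
  f'(2.400000) = 15.480000
  x_1 = 2.400000 - 10.264000/15.480000 = 1.736951
Iteration 2:
  f(1.736951) = 2.434232
  f'(1.736951) = 8.577094
  x_2 = 1.736951 - 2.434232/8.577094 = 1.453145
Iteration 3:
  f(1.453145) = 0.316308
  f'(1.453145) = 6.428599
  x_3 = 1.453145 - 0.316308/6.428599 = 1.403941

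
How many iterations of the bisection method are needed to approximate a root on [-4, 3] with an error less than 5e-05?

We need (b-a)/2^n ≤ 5e-05
(3 - (-4))/2^n ≤ 5e-05
7/2^n ≤ 5e-05
2^n ≥ 140000
n ≥ log₂(140000) = 17.10
n ≥ 18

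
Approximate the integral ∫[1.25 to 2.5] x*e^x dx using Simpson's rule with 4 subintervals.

f(x) = x*e^x
a = 1.25, b = 2.5, n = 4
h = (b - a)/n = 0.312500

Simpson's rule: (h/3)[f(x₀) + 4f(x₁) + 2f(x₂) + ... + f(xₙ)]

x_0 = 1.2500, f(x_0) = 4.362929, coefficient = 1
x_1 = 1.5625, f(x_1) = 7.454271, coefficient = 4
x_2 = 1.8750, f(x_2) = 12.226536, coefficient = 2
x_3 = 2.1875, f(x_3) = 19.496975, coefficient = 4
x_4 = 2.5000, f(x_4) = 30.456235, coefficient = 1

I ≈ (0.312500/3) × 167.077219 = 17.403877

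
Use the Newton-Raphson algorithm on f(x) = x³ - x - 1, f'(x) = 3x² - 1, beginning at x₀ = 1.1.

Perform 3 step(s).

f(x) = x³ - x - 1
f'(x) = 3x² - 1
x₀ = 1.1

Newton-Raphson formula: x_{n+1} = x_n - f(x_n)/f'(x_n)

Iteration 1:
  f(1.100000) = -0.769000
  f'(1.100000) = 2.630000
  x_1 = 1.100000 - (-0.769000)/2.630000 = 1.392395
Iteration 2:
  f(1.392395) = 0.307132
  f'(1.392395) = 4.816295
  x_2 = 1.392395 - 0.307132/4.816295 = 1.328626
Iteration 3:
  f(1.328626) = 0.016727
  f'(1.328626) = 4.295742
  x_3 = 1.328626 - 0.016727/4.295742 = 1.324732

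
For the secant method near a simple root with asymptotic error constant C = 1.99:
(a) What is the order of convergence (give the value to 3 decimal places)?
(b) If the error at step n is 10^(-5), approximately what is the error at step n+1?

(a) Secant method has superlinear convergence with order φ = (1+√5)/2 ≈ 1.618.
    This means |e_{n+1}| ≈ C|e_n|^1.618.

(b) With |e_n| = 10^(-5) and C = 1.99:
    |e_{n+1}| ≈ 1.99 × (10^(-5))^1.618 = 1.99 × 10^(-8.09)

(a) ≈ 1.618 (golden ratio); (b) |e_{n+1}| ≈ 1.617e-08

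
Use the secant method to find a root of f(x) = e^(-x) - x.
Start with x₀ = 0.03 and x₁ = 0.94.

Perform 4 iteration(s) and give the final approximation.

f(x) = e^(-x) - x
x₀ = 0.03, x₁ = 0.94

Secant formula: x_{n+1} = x_n - f(x_n)(x_n - x_{n-1})/(f(x_n) - f(x_{n-1}))

Iteration 1:
  f(0.030000) = 0.940446
  f(0.940000) = -0.549372
  x_2 = 0.940000 - (-0.549372)×(0.940000 - 0.030000)/(-0.549372 - 0.940446)
       = 0.604436
Iteration 2:
  f(0.940000) = -0.549372
  f(0.604436) = -0.058054
  x_3 = 0.604436 - (-0.058054)×(0.604436 - 0.940000)/(-0.058054 - (-0.549372))
       = 0.564786
Iteration 3:
  f(0.604436) = -0.058054
  f(0.564786) = 0.003695
  x_4 = 0.564786 - 0.003695×(0.564786 - 0.604436)/(0.003695 - (-0.058054))
       = 0.567159
Iteration 4:
  f(0.564786) = 0.003695
  f(0.567159) = -0.000025
  x_5 = 0.567159 - (-0.000025)×(0.567159 - 0.564786)/(-0.000025 - 0.003695)
       = 0.567143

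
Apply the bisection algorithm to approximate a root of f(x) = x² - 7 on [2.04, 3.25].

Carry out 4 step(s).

f(x) = x² - 7
Initial interval: [2.04, 3.25]

Iteration 1:
  c_1 = (2.040000 + 3.250000)/2 = 2.645000
  f(c_1) = f(2.645000) = -0.003975
  f(a) × f(c) ≥ 0, new interval: [2.645000, 3.250000]
Iteration 2:
  c_2 = (2.645000 + 3.250000)/2 = 2.947500
  f(c_2) = f(2.947500) = 1.687756
  f(a) × f(c) < 0, new interval: [2.645000, 2.947500]
Iteration 3:
  c_3 = (2.645000 + 2.947500)/2 = 2.796250
  f(c_3) = f(2.796250) = 0.819014
  f(a) × f(c) < 0, new interval: [2.645000, 2.796250]
Iteration 4:
  c_4 = (2.645000 + 2.796250)/2 = 2.720625
  f(c_4) = f(2.720625) = 0.401800
  f(a) × f(c) < 0, new interval: [2.645000, 2.720625]

After 4 iteration(s), the approximation is c_4 = 2.720625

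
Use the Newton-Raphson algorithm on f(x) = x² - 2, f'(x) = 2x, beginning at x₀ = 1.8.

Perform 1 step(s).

f(x) = x² - 2
f'(x) = 2x
x₀ = 1.8

Newton-Raphson formula: x_{n+1} = x_n - f(x_n)/f'(x_n)

Iteration 1:
  f(1.800000) = 1.240000
  f'(1.800000) = 3.600000
  x_1 = 1.800000 - 1.240000/3.600000 = 1.455556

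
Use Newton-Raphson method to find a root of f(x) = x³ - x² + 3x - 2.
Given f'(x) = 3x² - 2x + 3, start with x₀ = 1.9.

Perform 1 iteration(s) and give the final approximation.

f(x) = x³ - x² + 3x - 2
f'(x) = 3x² - 2x + 3
x₀ = 1.9

Newton-Raphson formula: x_{n+1} = x_n - f(x_n)/f'(x_n)

Iteration 1:
  f(1.900000) = 6.949000
  f'(1.900000) = 10.030000
  x_1 = 1.900000 - 6.949000/10.030000 = 1.207178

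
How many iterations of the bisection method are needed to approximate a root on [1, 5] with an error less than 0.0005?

We need (b-a)/2^n ≤ 0.0005
(5 - 1)/2^n ≤ 0.0005
4/2^n ≤ 0.0005
2^n ≥ 8000
n ≥ log₂(8000) = 12.97
n ≥ 13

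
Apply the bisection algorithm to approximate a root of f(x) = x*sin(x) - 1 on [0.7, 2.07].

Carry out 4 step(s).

f(x) = x*sin(x) - 1
Initial interval: [0.7, 2.07]

Iteration 1:
  c_1 = (0.700000 + 2.070000)/2 = 1.385000
  f(c_1) = f(1.385000) = 0.361163
  f(a) × f(c) < 0, new interval: [0.700000, 1.385000]
Iteration 2:
  c_2 = (0.700000 + 1.385000)/2 = 1.042500
  f(c_2) = f(1.042500) = -0.099627
  f(a) × f(c) ≥ 0, new interval: [1.042500, 1.385000]
Iteration 3:
  c_3 = (1.042500 + 1.385000)/2 = 1.213750
  f(c_3) = f(1.213750) = 0.137203
  f(a) × f(c) < 0, new interval: [1.042500, 1.213750]
Iteration 4:
  c_4 = (1.042500 + 1.213750)/2 = 1.128125
  f(c_4) = f(1.128125) = 0.019386
  f(a) × f(c) < 0, new interval: [1.042500, 1.128125]

After 4 iteration(s), the approximation is c_4 = 1.128125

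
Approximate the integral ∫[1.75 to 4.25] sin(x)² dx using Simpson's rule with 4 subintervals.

f(x) = sin(x)²
a = 1.75, b = 4.25, n = 4
h = (b - a)/n = 0.625000

Simpson's rule: (h/3)[f(x₀) + 4f(x₁) + 2f(x₂) + ... + f(xₙ)]

x_0 = 1.7500, f(x_0) = 0.968228, coefficient = 1
x_1 = 2.3750, f(x_1) = 0.481199, coefficient = 4
x_2 = 3.0000, f(x_2) = 0.019915, coefficient = 2
x_3 = 3.6250, f(x_3) = 0.216038, coefficient = 4
x_4 = 4.2500, f(x_4) = 0.801006, coefficient = 1

I ≈ (0.625000/3) × 4.598011 = 0.957919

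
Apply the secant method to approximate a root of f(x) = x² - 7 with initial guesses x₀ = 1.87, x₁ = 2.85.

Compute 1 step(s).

f(x) = x² - 7
x₀ = 1.87, x₁ = 2.85

Secant formula: x_{n+1} = x_n - f(x_n)(x_n - x_{n-1})/(f(x_n) - f(x_{n-1}))

Iteration 1:
  f(1.870000) = -3.503100
  f(2.850000) = 1.122500
  x_2 = 2.850000 - 1.122500×(2.850000 - 1.870000)/(1.122500 - (-3.503100))
       = 2.612182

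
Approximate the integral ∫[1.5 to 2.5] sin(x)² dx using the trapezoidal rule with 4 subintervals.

f(x) = sin(x)²
a = 1.5, b = 2.5, n = 4
h = (b - a)/n = 0.250000

Trapezoidal rule: (h/2)[f(x₀) + 2f(x₁) + 2f(x₂) + ... + f(xₙ)]

x_0 = 1.5000, f(x_0) = 0.994996, coefficient = 1
x_1 = 1.7500, f(x_1) = 0.968228, coefficient = 2
x_2 = 2.0000, f(x_2) = 0.826822, coefficient = 2
x_3 = 2.2500, f(x_3) = 0.605398, coefficient = 2
x_4 = 2.5000, f(x_4) = 0.358169, coefficient = 1

I ≈ (0.250000/2) × 6.154061 = 0.769258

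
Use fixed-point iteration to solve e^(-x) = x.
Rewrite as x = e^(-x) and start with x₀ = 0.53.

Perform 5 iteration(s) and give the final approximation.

Equation: e^(-x) = x
Fixed-point form: x = e^(-x)
x₀ = 0.53

x_1 = g(0.530000) = 0.588605
x_2 = g(0.588605) = 0.555101
x_3 = g(0.555101) = 0.574014
x_4 = g(0.574014) = 0.563260
x_5 = g(0.563260) = 0.569350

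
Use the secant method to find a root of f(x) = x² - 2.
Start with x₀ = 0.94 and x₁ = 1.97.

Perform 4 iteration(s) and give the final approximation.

f(x) = x² - 2
x₀ = 0.94, x₁ = 1.97

Secant formula: x_{n+1} = x_n - f(x_n)(x_n - x_{n-1})/(f(x_n) - f(x_{n-1}))

Iteration 1:
  f(0.940000) = -1.116400
  f(1.970000) = 1.880900
  x_2 = 1.970000 - 1.880900×(1.970000 - 0.940000)/(1.880900 - (-1.116400))
       = 1.323643
Iteration 2:
  f(1.970000) = 1.880900
  f(1.323643) = -0.247970
  x_3 = 1.323643 - (-0.247970)×(1.323643 - 1.970000)/(-0.247970 - 1.880900)
       = 1.398930
Iteration 3:
  f(1.323643) = -0.247970
  f(1.398930) = -0.042994
  x_4 = 1.398930 - (-0.042994)×(1.398930 - 1.323643)/(-0.042994 - (-0.247970))
       = 1.414722
Iteration 4:
  f(1.398930) = -0.042994
  f(1.414722) = 0.001438
  x_5 = 1.414722 - 0.001438×(1.414722 - 1.398930)/(0.001438 - (-0.042994))
       = 1.414211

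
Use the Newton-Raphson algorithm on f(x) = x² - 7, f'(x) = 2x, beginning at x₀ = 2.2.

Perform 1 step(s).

f(x) = x² - 7
f'(x) = 2x
x₀ = 2.2

Newton-Raphson formula: x_{n+1} = x_n - f(x_n)/f'(x_n)

Iteration 1:
  f(2.200000) = -2.160000
  f'(2.200000) = 4.400000
  x_1 = 2.200000 - (-2.160000)/4.400000 = 2.690909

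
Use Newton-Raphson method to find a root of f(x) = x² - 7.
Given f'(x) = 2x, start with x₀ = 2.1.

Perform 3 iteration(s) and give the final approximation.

f(x) = x² - 7
f'(x) = 2x
x₀ = 2.1

Newton-Raphson formula: x_{n+1} = x_n - f(x_n)/f'(x_n)

Iteration 1:
  f(2.100000) = -2.590000
  f'(2.100000) = 4.200000
  x_1 = 2.100000 - (-2.590000)/4.200000 = 2.716667
Iteration 2:
  f(2.716667) = 0.380278
  f'(2.716667) = 5.433333
  x_2 = 2.716667 - 0.380278/5.433333 = 2.646677
Iteration 3:
  f(2.646677) = 0.004899
  f'(2.646677) = 5.293354
  x_3 = 2.646677 - 0.004899/5.293354 = 2.645751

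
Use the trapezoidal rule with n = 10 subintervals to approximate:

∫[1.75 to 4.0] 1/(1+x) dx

f(x) = 1/(1+x)
a = 1.75, b = 4.0, n = 10
h = (b - a)/n = 0.225000

Trapezoidal rule: (h/2)[f(x₀) + 2f(x₁) + 2f(x₂) + ... + f(xₙ)]

x_0 = 1.7500, f(x_0) = 0.363636, coefficient = 1
x_1 = 1.9750, f(x_1) = 0.336134, coefficient = 2
x_2 = 2.2000, f(x_2) = 0.312500, coefficient = 2
x_3 = 2.4250, f(x_3) = 0.291971, coefficient = 2
x_4 = 2.6500, f(x_4) = 0.273973, coefficient = 2
x_5 = 2.8750, f(x_5) = 0.258065, coefficient = 2
x_6 = 3.1000, f(x_6) = 0.243902, coefficient = 2
x_7 = 3.3250, f(x_7) = 0.231214, coefficient = 2
x_8 = 3.5500, f(x_8) = 0.219780, coefficient = 2
x_9 = 3.7750, f(x_9) = 0.209424, coefficient = 2
x_10 = 4.0000, f(x_10) = 0.200000, coefficient = 1

I ≈ (0.225000/2) × 5.317562 = 0.598226
Exact value: 0.597837
Error: 0.000389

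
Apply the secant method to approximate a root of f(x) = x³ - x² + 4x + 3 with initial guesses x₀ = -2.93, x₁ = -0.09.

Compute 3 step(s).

f(x) = x³ - x² + 4x + 3
x₀ = -2.93, x₁ = -0.09

Secant formula: x_{n+1} = x_n - f(x_n)(x_n - x_{n-1})/(f(x_n) - f(x_{n-1}))

Iteration 1:
  f(-2.930000) = -42.458657
  f(-0.090000) = 2.631171
  x_2 = -0.090000 - 2.631171×(-0.090000 - (-2.930000))/(2.631171 - (-42.458657))
       = -0.255725
Iteration 2:
  f(-0.090000) = 2.631171
  f(-0.255725) = 1.894980
  x_3 = -0.255725 - 1.894980×(-0.255725 - (-0.090000))/(1.894980 - 2.631171)
       = -0.682308
Iteration 3:
  f(-0.255725) = 1.894980
  f(-0.682308) = -0.512419
  x_4 = -0.682308 - (-0.512419)×(-0.682308 - (-0.255725))/(-0.512419 - 1.894980)
       = -0.591509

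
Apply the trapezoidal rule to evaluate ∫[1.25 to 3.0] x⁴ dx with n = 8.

f(x) = x⁴
a = 1.25, b = 3.0, n = 8
h = (b - a)/n = 0.218750

Trapezoidal rule: (h/2)[f(x₀) + 2f(x₁) + 2f(x₂) + ... + f(xₙ)]

x_0 = 1.2500, f(x_0) = 2.441406, coefficient = 1
x_1 = 1.4688, f(x_1) = 4.653626, coefficient = 2
x_2 = 1.6875, f(x_2) = 8.109146, coefficient = 2
x_3 = 1.9062, f(x_3) = 13.204423, coefficient = 2
x_4 = 2.1250, f(x_4) = 20.390869, coefficient = 2
x_5 = 2.3438, f(x_5) = 30.174851, coefficient = 2
x_6 = 2.5625, f(x_6) = 43.117691, coefficient = 2
x_7 = 2.7812, f(x_7) = 59.835664, coefficient = 2
x_8 = 3.0000, f(x_8) = 81.000000, coefficient = 1

I ≈ (0.218750/2) × 442.413948 = 48.389026
Exact value: 47.989648
Error: 0.399377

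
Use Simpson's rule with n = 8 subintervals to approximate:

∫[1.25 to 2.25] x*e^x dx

f(x) = x*e^x
a = 1.25, b = 2.25, n = 8
h = (b - a)/n = 0.125000

Simpson's rule: (h/3)[f(x₀) + 4f(x₁) + 2f(x₂) + ... + f(xₙ)]

x_0 = 1.2500, f(x_0) = 4.362929, coefficient = 1
x_1 = 1.3750, f(x_1) = 5.438230, coefficient = 4
x_2 = 1.5000, f(x_2) = 6.722534, coefficient = 2
x_3 = 1.6250, f(x_3) = 8.252431, coefficient = 4
x_4 = 1.7500, f(x_4) = 10.070555, coefficient = 2
x_5 = 1.8750, f(x_5) = 12.226536, coefficient = 4
x_6 = 2.0000, f(x_6) = 14.778112, coefficient = 2
x_7 = 2.1250, f(x_7) = 17.792407, coefficient = 4
x_8 = 2.2500, f(x_8) = 21.347406, coefficient = 1

I ≈ (0.125000/3) × 263.691153 = 10.987131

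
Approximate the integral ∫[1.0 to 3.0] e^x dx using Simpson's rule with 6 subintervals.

f(x) = e^x
a = 1.0, b = 3.0, n = 6
h = (b - a)/n = 0.333333

Simpson's rule: (h/3)[f(x₀) + 4f(x₁) + 2f(x₂) + ... + f(xₙ)]

x_0 = 1.0000, f(x_0) = 2.718282, coefficient = 1
x_1 = 1.3333, f(x_1) = 3.793668, coefficient = 4
x_2 = 1.6667, f(x_2) = 5.294490, coefficient = 2
x_3 = 2.0000, f(x_3) = 7.389056, coefficient = 4
x_4 = 2.3333, f(x_4) = 10.312259, coefficient = 2
x_5 = 2.6667, f(x_5) = 14.391916, coefficient = 4
x_6 = 3.0000, f(x_6) = 20.085537, coefficient = 1

I ≈ (0.333333/3) × 156.315876 = 17.368431
Exact value: 17.367255
Error: 0.001176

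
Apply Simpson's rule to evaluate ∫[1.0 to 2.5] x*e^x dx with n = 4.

f(x) = x*e^x
a = 1.0, b = 2.5, n = 4
h = (b - a)/n = 0.375000

Simpson's rule: (h/3)[f(x₀) + 4f(x₁) + 2f(x₂) + ... + f(xₙ)]

x_0 = 1.0000, f(x_0) = 2.718282, coefficient = 1
x_1 = 1.3750, f(x_1) = 5.438230, coefficient = 4
x_2 = 1.7500, f(x_2) = 10.070555, coefficient = 2
x_3 = 2.1250, f(x_3) = 17.792407, coefficient = 4
x_4 = 2.5000, f(x_4) = 30.456235, coefficient = 1

I ≈ (0.375000/3) × 146.238177 = 18.279772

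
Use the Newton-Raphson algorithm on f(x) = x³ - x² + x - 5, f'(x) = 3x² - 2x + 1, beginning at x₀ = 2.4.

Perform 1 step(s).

f(x) = x³ - x² + x - 5
f'(x) = 3x² - 2x + 1
x₀ = 2.4

Newton-Raphson formula: x_{n+1} = x_n - f(x_n)/f'(x_n)

Iteration 1:
  f(2.400000) = 5.464000
  f'(2.400000) = 13.480000
  x_1 = 2.400000 - 5.464000/13.480000 = 1.994659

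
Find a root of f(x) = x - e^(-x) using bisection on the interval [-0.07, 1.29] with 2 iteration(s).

f(x) = x - e^(-x)
Initial interval: [-0.07, 1.29]

Iteration 1:
  c_1 = (-0.070000 + 1.290000)/2 = 0.610000
  f(c_1) = f(0.610000) = 0.066649
  f(a) × f(c) < 0, new interval: [-0.070000, 0.610000]
Iteration 2:
  c_2 = (-0.070000 + 0.610000)/2 = 0.270000
  f(c_2) = f(0.270000) = -0.493379
  f(a) × f(c) ≥ 0, new interval: [0.270000, 0.610000]

After 2 iteration(s), the approximation is c_2 = 0.270000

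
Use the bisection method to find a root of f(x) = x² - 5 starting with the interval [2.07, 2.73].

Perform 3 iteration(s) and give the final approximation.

f(x) = x² - 5
Initial interval: [2.07, 2.73]

Iteration 1:
  c_1 = (2.070000 + 2.730000)/2 = 2.400000
  f(c_1) = f(2.400000) = 0.760000
  f(a) × f(c) < 0, new interval: [2.070000, 2.400000]
Iteration 2:
  c_2 = (2.070000 + 2.400000)/2 = 2.235000
  f(c_2) = f(2.235000) = -0.004775
  f(a) × f(c) ≥ 0, new interval: [2.235000, 2.400000]
Iteration 3:
  c_3 = (2.235000 + 2.400000)/2 = 2.317500
  f(c_3) = f(2.317500) = 0.370806
  f(a) × f(c) < 0, new interval: [2.235000, 2.317500]

After 3 iteration(s), the approximation is c_3 = 2.317500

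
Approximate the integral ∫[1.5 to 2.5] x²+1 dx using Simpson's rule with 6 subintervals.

f(x) = x²+1
a = 1.5, b = 2.5, n = 6
h = (b - a)/n = 0.166667

Simpson's rule: (h/3)[f(x₀) + 4f(x₁) + 2f(x₂) + ... + f(xₙ)]

x_0 = 1.5000, f(x_0) = 3.250000, coefficient = 1
x_1 = 1.6667, f(x_1) = 3.777778, coefficient = 4
x_2 = 1.8333, f(x_2) = 4.361111, coefficient = 2
x_3 = 2.0000, f(x_3) = 5.000000, coefficient = 4
x_4 = 2.1667, f(x_4) = 5.694444, coefficient = 2
x_5 = 2.3333, f(x_5) = 6.444444, coefficient = 4
x_6 = 2.5000, f(x_6) = 7.250000, coefficient = 1

I ≈ (0.166667/3) × 91.500000 = 5.083333
Exact value: 5.083333
Error: 0.000000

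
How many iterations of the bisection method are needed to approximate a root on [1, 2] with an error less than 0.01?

We need (b-a)/2^n ≤ 0.01
(2 - 1)/2^n ≤ 0.01
1/2^n ≤ 0.01
2^n ≥ 100
n ≥ log₂(100) = 6.64
n ≥ 7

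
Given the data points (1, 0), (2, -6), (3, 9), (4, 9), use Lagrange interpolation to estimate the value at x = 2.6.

Lagrange interpolation formula:
P(x) = Σ yᵢ × Lᵢ(x)
where Lᵢ(x) = Π_{j≠i} (x - xⱼ)/(xᵢ - xⱼ)

L_0(2.6) = (2.6 - 2)/(1 - 2) × (2.6 - 3)/(1 - 3) × (2.6 - 4)/(1 - 4) = -0.056000
L_1(2.6) = (2.6 - 1)/(2 - 1) × (2.6 - 3)/(2 - 3) × (2.6 - 4)/(2 - 4) = 0.448000
L_2(2.6) = (2.6 - 1)/(3 - 1) × (2.6 - 2)/(3 - 2) × (2.6 - 4)/(3 - 4) = 0.672000
L_3(2.6) = (2.6 - 1)/(4 - 1) × (2.6 - 2)/(4 - 2) × (2.6 - 3)/(4 - 3) = -0.064000

P(2.6) = 0×L_0(2.6) + (-6)×L_1(2.6) + 9×L_2(2.6) + 9×L_3(2.6)
P(2.6) = 2.784000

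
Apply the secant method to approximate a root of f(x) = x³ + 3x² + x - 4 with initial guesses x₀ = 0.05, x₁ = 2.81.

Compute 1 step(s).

f(x) = x³ + 3x² + x - 4
x₀ = 0.05, x₁ = 2.81

Secant formula: x_{n+1} = x_n - f(x_n)(x_n - x_{n-1})/(f(x_n) - f(x_{n-1}))

Iteration 1:
  f(0.050000) = -3.942375
  f(2.810000) = 44.686341
  x_2 = 2.810000 - 44.686341×(2.810000 - 0.050000)/(44.686341 - (-3.942375))
       = 0.273756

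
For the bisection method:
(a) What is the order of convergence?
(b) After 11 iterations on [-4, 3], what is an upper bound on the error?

(a) Bisection has linear (order 1) convergence; the error is halved each step.

(b) Error bound = (b-a)/2^n = (3 - (-4))/2^{11}
    = 7/2^{11}

(a) 1 (linear); (b) error ≤ 3.42e-03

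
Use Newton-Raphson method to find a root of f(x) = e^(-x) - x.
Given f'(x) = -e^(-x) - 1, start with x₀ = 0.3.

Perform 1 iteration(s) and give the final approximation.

f(x) = e^(-x) - x
f'(x) = -e^(-x) - 1
x₀ = 0.3

Newton-Raphson formula: x_{n+1} = x_n - f(x_n)/f'(x_n)

Iteration 1:
  f(0.300000) = 0.440818
  f'(0.300000) = -1.740818
  x_1 = 0.300000 - 0.440818/(-1.740818) = 0.553225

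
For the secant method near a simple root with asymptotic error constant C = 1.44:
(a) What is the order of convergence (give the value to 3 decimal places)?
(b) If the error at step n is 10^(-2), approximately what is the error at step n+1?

(a) Secant method has superlinear convergence with order φ = (1+√5)/2 ≈ 1.618.
    This means |e_{n+1}| ≈ C|e_n|^1.618.

(b) With |e_n| = 10^(-2) and C = 1.44:
    |e_{n+1}| ≈ 1.44 × (10^(-2))^1.618 = 1.44 × 10^(-3.24)

(a) ≈ 1.618 (golden ratio); (b) |e_{n+1}| ≈ 8.362e-04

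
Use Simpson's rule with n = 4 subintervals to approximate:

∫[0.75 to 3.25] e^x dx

f(x) = e^x
a = 0.75, b = 3.25, n = 4
h = (b - a)/n = 0.625000

Simpson's rule: (h/3)[f(x₀) + 4f(x₁) + 2f(x₂) + ... + f(xₙ)]

x_0 = 0.7500, f(x_0) = 2.117000, coefficient = 1
x_1 = 1.3750, f(x_1) = 3.955077, coefficient = 4
x_2 = 2.0000, f(x_2) = 7.389056, coefficient = 2
x_3 = 2.6250, f(x_3) = 13.804574, coefficient = 4
x_4 = 3.2500, f(x_4) = 25.790340, coefficient = 1

I ≈ (0.625000/3) × 113.724056 = 23.692512
Exact value: 23.673340
Error: 0.019172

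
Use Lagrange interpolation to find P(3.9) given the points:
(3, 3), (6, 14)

Lagrange interpolation formula:
P(x) = Σ yᵢ × Lᵢ(x)
where Lᵢ(x) = Π_{j≠i} (x - xⱼ)/(xᵢ - xⱼ)

L_0(3.9) = (3.9 - 6)/(3 - 6) = 0.700000
L_1(3.9) = (3.9 - 3)/(6 - 3) = 0.300000

P(3.9) = 3×L_0(3.9) + 14×L_1(3.9)
P(3.9) = 6.300000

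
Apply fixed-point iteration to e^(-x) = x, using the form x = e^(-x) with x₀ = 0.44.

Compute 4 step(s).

Equation: e^(-x) = x
Fixed-point form: x = e^(-x)
x₀ = 0.44

x_1 = g(0.440000) = 0.644036
x_2 = g(0.644036) = 0.525168
x_3 = g(0.525168) = 0.591456
x_4 = g(0.591456) = 0.553521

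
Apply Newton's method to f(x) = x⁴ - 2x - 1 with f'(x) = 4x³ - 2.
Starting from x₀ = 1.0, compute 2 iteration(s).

f(x) = x⁴ - 2x - 1
f'(x) = 4x³ - 2
x₀ = 1.0

Newton-Raphson formula: x_{n+1} = x_n - f(x_n)/f'(x_n)

Iteration 1:
  f(1.000000) = -2.000000
  f'(1.000000) = 2.000000
  x_1 = 1.000000 - (-2.000000)/2.000000 = 2.000000
Iteration 2:
  f(2.000000) = 11.000000
  f'(2.000000) = 30.000000
  x_2 = 2.000000 - 11.000000/30.000000 = 1.633333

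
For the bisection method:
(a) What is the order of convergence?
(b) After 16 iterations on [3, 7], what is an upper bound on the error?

(a) Bisection has linear (order 1) convergence; the error is halved each step.

(b) Error bound = (b-a)/2^n = (7 - 3)/2^{16}
    = 4/2^{16}

(a) 1 (linear); (b) error ≤ 6.10e-05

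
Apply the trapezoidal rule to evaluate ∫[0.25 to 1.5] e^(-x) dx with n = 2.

f(x) = e^(-x)
a = 0.25, b = 1.5, n = 2
h = (b - a)/n = 0.625000

Trapezoidal rule: (h/2)[f(x₀) + 2f(x₁) + 2f(x₂) + ... + f(xₙ)]

x_0 = 0.2500, f(x_0) = 0.778801, coefficient = 1
x_1 = 0.8750, f(x_1) = 0.416862, coefficient = 2
x_2 = 1.5000, f(x_2) = 0.223130, coefficient = 1

I ≈ (0.625000/2) × 1.835655 = 0.573642
Exact value: 0.555671
Error: 0.017972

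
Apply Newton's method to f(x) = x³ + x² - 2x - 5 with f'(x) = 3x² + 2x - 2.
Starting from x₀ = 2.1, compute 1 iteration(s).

f(x) = x³ + x² - 2x - 5
f'(x) = 3x² + 2x - 2
x₀ = 2.1

Newton-Raphson formula: x_{n+1} = x_n - f(x_n)/f'(x_n)

Iteration 1:
  f(2.100000) = 4.471000
  f'(2.100000) = 15.430000
  x_1 = 2.100000 - 4.471000/15.430000 = 1.810240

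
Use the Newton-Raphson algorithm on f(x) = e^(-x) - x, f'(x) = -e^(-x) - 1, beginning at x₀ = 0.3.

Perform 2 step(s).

f(x) = e^(-x) - x
f'(x) = -e^(-x) - 1
x₀ = 0.3

Newton-Raphson formula: x_{n+1} = x_n - f(x_n)/f'(x_n)

Iteration 1:
  f(0.300000) = 0.440818
  f'(0.300000) = -1.740818
  x_1 = 0.300000 - 0.440818/(-1.740818) = 0.553225
Iteration 2:
  f(0.553225) = 0.021868
  f'(0.553225) = -1.575092
  x_2 = 0.553225 - 0.021868/(-1.575092) = 0.567108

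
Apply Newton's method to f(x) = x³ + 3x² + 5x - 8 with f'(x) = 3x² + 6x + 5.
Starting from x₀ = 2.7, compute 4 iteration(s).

f(x) = x³ + 3x² + 5x - 8
f'(x) = 3x² + 6x + 5
x₀ = 2.7

Newton-Raphson formula: x_{n+1} = x_n - f(x_n)/f'(x_n)

Iteration 1:
  f(2.700000) = 47.053000
  f'(2.700000) = 43.070000
  x_1 = 2.700000 - 47.053000/43.070000 = 1.607523
Iteration 2:
  f(1.607523) = 11.944046
  f'(1.607523) = 22.397523
  x_2 = 1.607523 - 11.944046/22.397523 = 1.074247
Iteration 3:
  f(1.074247) = 2.072948
  f'(1.074247) = 14.907506
  x_3 = 1.074247 - 2.072948/14.907506 = 0.935193
Iteration 4:
  f(0.935193) = 0.117634
  f'(0.935193) = 13.234920
  x_4 = 0.935193 - 0.117634/13.234920 = 0.926305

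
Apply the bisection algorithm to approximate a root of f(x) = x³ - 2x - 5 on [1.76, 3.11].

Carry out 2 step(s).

f(x) = x³ - 2x - 5
Initial interval: [1.76, 3.11]

Iteration 1:
  c_1 = (1.760000 + 3.110000)/2 = 2.435000
  f(c_1) = f(2.435000) = 4.567663
  f(a) × f(c) < 0, new interval: [1.760000, 2.435000]
Iteration 2:
  c_2 = (1.760000 + 2.435000)/2 = 2.097500
  f(c_2) = f(2.097500) = 0.032964
  f(a) × f(c) < 0, new interval: [1.760000, 2.097500]

After 2 iteration(s), the approximation is c_2 = 2.097500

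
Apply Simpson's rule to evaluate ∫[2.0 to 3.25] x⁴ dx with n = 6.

f(x) = x⁴
a = 2.0, b = 3.25, n = 6
h = (b - a)/n = 0.208333

Simpson's rule: (h/3)[f(x₀) + 4f(x₁) + 2f(x₂) + ... + f(xₙ)]

x_0 = 2.0000, f(x_0) = 16.000000, coefficient = 1
x_1 = 2.2083, f(x_1) = 23.782555, coefficient = 4
x_2 = 2.4167, f(x_2) = 34.108845, coefficient = 2
x_3 = 2.6250, f(x_3) = 47.480713, coefficient = 4
x_4 = 2.8333, f(x_4) = 64.445216, coefficient = 2
x_5 = 3.0417, f(x_5) = 85.594621, coefficient = 4
x_6 = 3.2500, f(x_6) = 111.566406, coefficient = 1

I ≈ (0.208333/3) × 952.106084 = 66.118478
Exact value: 66.118164
Error: 0.000314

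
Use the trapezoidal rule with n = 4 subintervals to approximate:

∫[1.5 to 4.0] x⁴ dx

f(x) = x⁴
a = 1.5, b = 4.0, n = 4
h = (b - a)/n = 0.625000

Trapezoidal rule: (h/2)[f(x₀) + 2f(x₁) + 2f(x₂) + ... + f(xₙ)]

x_0 = 1.5000, f(x_0) = 5.062500, coefficient = 1
x_1 = 2.1250, f(x_1) = 20.390869, coefficient = 2
x_2 = 2.7500, f(x_2) = 57.191406, coefficient = 2
x_3 = 3.3750, f(x_3) = 129.746338, coefficient = 2
x_4 = 4.0000, f(x_4) = 256.000000, coefficient = 1

I ≈ (0.625000/2) × 675.719727 = 211.162415
Exact value: 203.281250
Error: 7.881165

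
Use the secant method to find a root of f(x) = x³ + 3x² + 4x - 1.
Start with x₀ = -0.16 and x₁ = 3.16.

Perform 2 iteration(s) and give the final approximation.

f(x) = x³ + 3x² + 4x - 1
x₀ = -0.16, x₁ = 3.16

Secant formula: x_{n+1} = x_n - f(x_n)(x_n - x_{n-1})/(f(x_n) - f(x_{n-1}))

Iteration 1:
  f(-0.160000) = -1.567296
  f(3.160000) = 73.151296
  x_2 = 3.160000 - 73.151296×(3.160000 - (-0.160000))/(73.151296 - (-1.567296))
       = -0.090360
Iteration 2:
  f(3.160000) = 73.151296
  f(-0.090360) = -1.337682
  x_3 = -0.090360 - (-1.337682)×(-0.090360 - 3.160000)/(-1.337682 - 73.151296)
       = -0.031989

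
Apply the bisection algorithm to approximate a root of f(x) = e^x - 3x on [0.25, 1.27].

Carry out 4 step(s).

f(x) = e^x - 3x
Initial interval: [0.25, 1.27]

Iteration 1:
  c_1 = (0.250000 + 1.270000)/2 = 0.760000
  f(c_1) = f(0.760000) = -0.141724
  f(a) × f(c) < 0, new interval: [0.250000, 0.760000]
Iteration 2:
  c_2 = (0.250000 + 0.760000)/2 = 0.505000
  f(c_2) = f(0.505000) = 0.141986
  f(a) × f(c) ≥ 0, new interval: [0.505000, 0.760000]
Iteration 3:
  c_3 = (0.505000 + 0.760000)/2 = 0.632500
  f(c_3) = f(0.632500) = -0.015190
  f(a) × f(c) < 0, new interval: [0.505000, 0.632500]
Iteration 4:
  c_4 = (0.505000 + 0.632500)/2 = 0.568750
  f(c_4) = f(0.568750) = 0.059808
  f(a) × f(c) ≥ 0, new interval: [0.568750, 0.632500]

After 4 iteration(s), the approximation is c_4 = 0.568750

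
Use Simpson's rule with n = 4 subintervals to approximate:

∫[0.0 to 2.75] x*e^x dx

f(x) = x*e^x
a = 0.0, b = 2.75, n = 4
h = (b - a)/n = 0.687500

Simpson's rule: (h/3)[f(x₀) + 4f(x₁) + 2f(x₂) + ... + f(xₙ)]

x_0 = 0.0000, f(x_0) = 0.000000, coefficient = 1
x_1 = 0.6875, f(x_1) = 1.367257, coefficient = 4
x_2 = 1.3750, f(x_2) = 5.438230, coefficient = 2
x_3 = 2.0625, f(x_3) = 16.222819, coefficient = 4
x_4 = 2.7500, f(x_4) = 43.017238, coefficient = 1

I ≈ (0.687500/3) × 124.254003 = 28.474876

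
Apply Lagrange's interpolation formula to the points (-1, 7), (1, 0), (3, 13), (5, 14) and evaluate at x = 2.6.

Lagrange interpolation formula:
P(x) = Σ yᵢ × Lᵢ(x)
where Lᵢ(x) = Π_{j≠i} (x - xⱼ)/(xᵢ - xⱼ)

L_0(2.6) = (2.6 - 1)/(-1 - 1) × (2.6 - 3)/(-1 - 3) × (2.6 - 5)/(-1 - 5) = -0.032000
L_1(2.6) = (2.6 - (-1))/(1 - (-1)) × (2.6 - 3)/(1 - 3) × (2.6 - 5)/(1 - 5) = 0.216000
L_2(2.6) = (2.6 - (-1))/(3 - (-1)) × (2.6 - 1)/(3 - 1) × (2.6 - 5)/(3 - 5) = 0.864000
L_3(2.6) = (2.6 - (-1))/(5 - (-1)) × (2.6 - 1)/(5 - 1) × (2.6 - 3)/(5 - 3) = -0.048000

P(2.6) = 7×L_0(2.6) + 0×L_1(2.6) + 13×L_2(2.6) + 14×L_3(2.6)
P(2.6) = 10.336000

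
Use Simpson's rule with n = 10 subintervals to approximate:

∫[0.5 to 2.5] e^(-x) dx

f(x) = e^(-x)
a = 0.5, b = 2.5, n = 10
h = (b - a)/n = 0.200000

Simpson's rule: (h/3)[f(x₀) + 4f(x₁) + 2f(x₂) + ... + f(xₙ)]

x_0 = 0.5000, f(x_0) = 0.606531, coefficient = 1
x_1 = 0.7000, f(x_1) = 0.496585, coefficient = 4
x_2 = 0.9000, f(x_2) = 0.406570, coefficient = 2
x_3 = 1.1000, f(x_3) = 0.332871, coefficient = 4
x_4 = 1.3000, f(x_4) = 0.272532, coefficient = 2
x_5 = 1.5000, f(x_5) = 0.223130, coefficient = 4
x_6 = 1.7000, f(x_6) = 0.182684, coefficient = 2
x_7 = 1.9000, f(x_7) = 0.149569, coefficient = 4
x_8 = 2.1000, f(x_8) = 0.122456, coefficient = 2
x_9 = 2.3000, f(x_9) = 0.100259, coefficient = 4
x_10 = 2.5000, f(x_10) = 0.082085, coefficient = 1

I ≈ (0.200000/3) × 7.866755 = 0.524450
Exact value: 0.524446
Error: 0.000005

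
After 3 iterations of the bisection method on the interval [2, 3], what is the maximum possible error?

Bisection error bound: |error| ≤ (b-a)/2^n
|error| ≤ (3 - 2)/2^3 = 1/2^3
|error| ≤ 0.1250000000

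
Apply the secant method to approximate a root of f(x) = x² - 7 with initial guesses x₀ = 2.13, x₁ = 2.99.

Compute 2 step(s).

f(x) = x² - 7
x₀ = 2.13, x₁ = 2.99

Secant formula: x_{n+1} = x_n - f(x_n)(x_n - x_{n-1})/(f(x_n) - f(x_{n-1}))

Iteration 1:
  f(2.130000) = -2.463100
  f(2.990000) = 1.940100
  x_2 = 2.990000 - 1.940100×(2.990000 - 2.130000)/(1.940100 - (-2.463100))
       = 2.611074
Iteration 2:
  f(2.990000) = 1.940100
  f(2.611074) = -0.182291
  x_3 = 2.611074 - (-0.182291)×(2.611074 - 2.990000)/(-0.182291 - 1.940100)
       = 2.643620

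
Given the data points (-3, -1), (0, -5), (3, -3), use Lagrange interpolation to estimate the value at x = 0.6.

Lagrange interpolation formula:
P(x) = Σ yᵢ × Lᵢ(x)
where Lᵢ(x) = Π_{j≠i} (x - xⱼ)/(xᵢ - xⱼ)

L_0(0.6) = (0.6 - 0)/(-3 - 0) × (0.6 - 3)/(-3 - 3) = -0.080000
L_1(0.6) = (0.6 - (-3))/(0 - (-3)) × (0.6 - 3)/(0 - 3) = 0.960000
L_2(0.6) = (0.6 - (-3))/(3 - (-3)) × (0.6 - 0)/(3 - 0) = 0.120000

P(0.6) = (-1)×L_0(0.6) + (-5)×L_1(0.6) + (-3)×L_2(0.6)
P(0.6) = -5.080000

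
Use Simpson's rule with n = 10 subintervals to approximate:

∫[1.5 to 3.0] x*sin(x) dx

f(x) = x*sin(x)
a = 1.5, b = 3.0, n = 10
h = (b - a)/n = 0.150000

Simpson's rule: (h/3)[f(x₀) + 4f(x₁) + 2f(x₂) + ... + f(xₙ)]

x_0 = 1.5000, f(x_0) = 1.496242, coefficient = 1
x_1 = 1.6500, f(x_1) = 1.644827, coefficient = 4
x_2 = 1.8000, f(x_2) = 1.752926, coefficient = 2
x_3 = 1.9500, f(x_3) = 1.811471, coefficient = 4
x_4 = 2.1000, f(x_4) = 1.812740, coefficient = 2
x_5 = 2.2500, f(x_5) = 1.750665, coefficient = 4
x_6 = 2.4000, f(x_6) = 1.621112, coefficient = 2
x_7 = 2.5500, f(x_7) = 1.422093, coefficient = 4
x_8 = 2.7000, f(x_8) = 1.153926, coefficient = 2
x_9 = 2.8500, f(x_9) = 0.819312, coefficient = 4
x_10 = 3.0000, f(x_10) = 0.423360, coefficient = 1

I ≈ (0.150000/3) × 44.394485 = 2.219724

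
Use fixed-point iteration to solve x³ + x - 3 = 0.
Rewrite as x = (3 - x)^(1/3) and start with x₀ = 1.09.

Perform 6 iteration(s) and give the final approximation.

Equation: x³ + x - 3 = 0
Fixed-point form: x = (3 - x)^(1/3)
x₀ = 1.09

x_1 = g(1.090000) = 1.240731
x_2 = g(1.240731) = 1.207195
x_3 = g(1.207195) = 1.214817
x_4 = g(1.214817) = 1.213093
x_5 = g(1.213093) = 1.213484
x_6 = g(1.213484) = 1.213395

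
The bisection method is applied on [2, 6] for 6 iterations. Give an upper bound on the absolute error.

Bisection error bound: |error| ≤ (b-a)/2^n
|error| ≤ (6 - 2)/2^6 = 4/2^6
|error| ≤ 0.0625000000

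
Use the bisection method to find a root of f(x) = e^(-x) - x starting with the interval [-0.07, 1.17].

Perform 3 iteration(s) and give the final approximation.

f(x) = e^(-x) - x
Initial interval: [-0.07, 1.17]

Iteration 1:
  c_1 = (-0.070000 + 1.170000)/2 = 0.550000
  f(c_1) = f(0.550000) = 0.026950
  f(a) × f(c) ≥ 0, new interval: [0.550000, 1.170000]
Iteration 2:
  c_2 = (0.550000 + 1.170000)/2 = 0.860000
  f(c_2) = f(0.860000) = -0.436838
  f(a) × f(c) < 0, new interval: [0.550000, 0.860000]
Iteration 3:
  c_3 = (0.550000 + 0.860000)/2 = 0.705000
  f(c_3) = f(0.705000) = -0.210891
  f(a) × f(c) < 0, new interval: [0.550000, 0.705000]

After 3 iteration(s), the approximation is c_3 = 0.705000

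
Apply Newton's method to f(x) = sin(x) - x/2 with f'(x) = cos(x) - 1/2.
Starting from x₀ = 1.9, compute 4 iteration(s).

f(x) = sin(x) - x/2
f'(x) = cos(x) - 1/2
x₀ = 1.9

Newton-Raphson formula: x_{n+1} = x_n - f(x_n)/f'(x_n)

Iteration 1:
  f(1.900000) = -0.003700
  f'(1.900000) = -0.823290
  x_1 = 1.900000 - (-0.003700)/(-0.823290) = 1.895506
Iteration 2:
  f(1.895506) = -0.000010
  f'(1.895506) = -0.819034
  x_2 = 1.895506 - (-0.000010)/(-0.819034) = 1.895494
Iteration 3:
  f(1.895494) = 0.000000
  f'(1.895494) = -0.819023
  x_3 = 1.895494 - 0.000000/(-0.819023) = 1.895494
Iteration 4:
  f(1.895494) = 0.000000
  f'(1.895494) = -0.819023
  x_4 = 1.895494 - 0.000000/(-0.819023) = 1.895494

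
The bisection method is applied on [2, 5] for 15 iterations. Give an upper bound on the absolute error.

Bisection error bound: |error| ≤ (b-a)/2^n
|error| ≤ (5 - 2)/2^15 = 3/2^15
|error| ≤ 0.0000915527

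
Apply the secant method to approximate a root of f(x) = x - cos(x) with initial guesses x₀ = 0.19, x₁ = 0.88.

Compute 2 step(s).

f(x) = x - cos(x)
x₀ = 0.19, x₁ = 0.88

Secant formula: x_{n+1} = x_n - f(x_n)(x_n - x_{n-1})/(f(x_n) - f(x_{n-1}))

Iteration 1:
  f(0.190000) = -0.792004
  f(0.880000) = 0.242849
  x_2 = 0.880000 - 0.242849×(0.880000 - 0.190000)/(0.242849 - (-0.792004))
       = 0.718078
Iteration 2:
  f(0.880000) = 0.242849
  f(0.718078) = -0.034994
  x_3 = 0.718078 - (-0.034994)×(0.718078 - 0.880000)/(-0.034994 - 0.242849)
       = 0.738472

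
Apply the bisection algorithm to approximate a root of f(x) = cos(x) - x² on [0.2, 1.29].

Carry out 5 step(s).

f(x) = cos(x) - x²
Initial interval: [0.2, 1.29]

Iteration 1:
  c_1 = (0.200000 + 1.290000)/2 = 0.745000
  f(c_1) = f(0.745000) = 0.180063
  f(a) × f(c) ≥ 0, new interval: [0.745000, 1.290000]
Iteration 2:
  c_2 = (0.745000 + 1.290000)/2 = 1.017500
  f(c_2) = f(1.017500) = -0.509812
  f(a) × f(c) < 0, new interval: [0.745000, 1.017500]
Iteration 3:
  c_3 = (0.745000 + 1.017500)/2 = 0.881250
  f(c_3) = f(0.881250) = -0.140414
  f(a) × f(c) < 0, new interval: [0.745000, 0.881250]
Iteration 4:
  c_4 = (0.745000 + 0.881250)/2 = 0.813125
  f(c_4) = f(0.813125) = 0.026059
  f(a) × f(c) ≥ 0, new interval: [0.813125, 0.881250]
Iteration 5:
  c_5 = (0.813125 + 0.881250)/2 = 0.847188
  f(c_5) = f(0.847188) = -0.055633
  f(a) × f(c) < 0, new interval: [0.813125, 0.847188]

After 5 iteration(s), the approximation is c_5 = 0.847188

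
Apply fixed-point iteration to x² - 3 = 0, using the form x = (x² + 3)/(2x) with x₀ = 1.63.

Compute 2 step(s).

Equation: x² - 3 = 0
Fixed-point form: x = (x² + 3)/(2x)
x₀ = 1.63

x_1 = g(1.630000) = 1.735245
x_2 = g(1.735245) = 1.732054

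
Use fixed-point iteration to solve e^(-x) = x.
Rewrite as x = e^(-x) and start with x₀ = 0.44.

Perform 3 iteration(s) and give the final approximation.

Equation: e^(-x) = x
Fixed-point form: x = e^(-x)
x₀ = 0.44

x_1 = g(0.440000) = 0.644036
x_2 = g(0.644036) = 0.525168
x_3 = g(0.525168) = 0.591456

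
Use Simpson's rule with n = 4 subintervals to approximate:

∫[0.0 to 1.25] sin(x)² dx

f(x) = sin(x)²
a = 0.0, b = 1.25, n = 4
h = (b - a)/n = 0.312500

Simpson's rule: (h/3)[f(x₀) + 4f(x₁) + 2f(x₂) + ... + f(xₙ)]

x_0 = 0.0000, f(x_0) = 0.000000, coefficient = 1
x_1 = 0.3125, f(x_1) = 0.094518, coefficient = 4
x_2 = 0.6250, f(x_2) = 0.342339, coefficient = 2
x_3 = 0.9375, f(x_3) = 0.649767, coefficient = 4
x_4 = 1.2500, f(x_4) = 0.900572, coefficient = 1

I ≈ (0.312500/3) × 4.562390 = 0.475249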